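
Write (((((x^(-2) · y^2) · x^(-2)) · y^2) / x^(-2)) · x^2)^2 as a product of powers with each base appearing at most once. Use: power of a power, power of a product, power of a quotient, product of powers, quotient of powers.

y^8

(((((x^(-2) · y^2) · x^(-2)) · y^2) / x^(-2)) · x^2)^2
= (((((x^(-2) · y^2) · x^(-2)) · y^2) / x^(-2))^2) · ((x^2)^2)    [power of a product]
= (((((x^(-2) · y^2) · x^(-2)) · y^2)^2) / ((x^(-2))^2)) · ((x^2)^2)    [power of a quotient]
= (((((x^(-2) · y^2) · x^(-2))^2) · ((y^2)^2)) / ((x^(-2))^2)) · ((x^2)^2)    [power of a product]
= (((((x^(-2) · y^2)^2) · ((x^(-2))^2)) · ((y^2)^2)) / ((x^(-2))^2)) · ((x^2)^2)    [power of a product]
= ((((((x^(-2))^2) · ((y^2)^2)) · ((x^(-2))^2)) · ((y^2)^2)) / ((x^(-2))^2)) · ((x^2)^2)    [power of a product]
= ((((x^(-4) · ((y^2)^2)) · ((x^(-2))^2)) · ((y^2)^2)) / ((x^(-2))^2)) · ((x^2)^2)    [power of a power]
= ((((x^(-4) · y^4) · ((x^(-2))^2)) · ((y^2)^2)) / ((x^(-2))^2)) · ((x^2)^2)    [power of a power]
= ((((x^(-4) · y^4) · x^(-4)) · ((y^2)^2)) / ((x^(-2))^2)) · ((x^2)^2)    [power of a power]
= ((((x^(-4) · y^4) · x^(-4)) · y^4) / ((x^(-2))^2)) · ((x^2)^2)    [power of a power]
= ((((x^(-4) · y^4) · x^(-4)) · y^4) / x^(-4)) · ((x^2)^2)    [power of a power]
= ((((x^(-4) · y^4) · x^(-4)) · y^4) / x^(-4)) · x^4    [power of a power]
= y^8    [quotient of powers; product of powers]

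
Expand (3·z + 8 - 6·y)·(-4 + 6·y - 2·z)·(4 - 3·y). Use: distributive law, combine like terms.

-112·z + 204·y·z - 90·y^2·z - 24·z^2 + 18·y·z^2 - 128 + 384·y - 360·y^2 + 108·y^3

(3·z + 8 - 6·y)·(-4 + 6·y - 2·z)·(4 - 3·y)
= (-12·z + 18·y·z - 6·z^2 - 32 + 48·y - 16·z + 24·y - 36·y^2 + 12·y·z)·(4 - 3·y)    [distributive law]
= (-28·z + 30·y·z - 6·z^2 - 32 + 72·y - 36·y^2)·(4 - 3·y)    [combine like terms]
= -112·z + 84·y·z + 120·y·z - 90·y^2·z - 24·z^2 + 18·y·z^2 - 128 + 96·y + 288·y - 216·y^2 - 144·y^2 + 108·y^3    [distributive law]
= -112·z + 204·y·z - 90·y^2·z - 24·z^2 + 18·y·z^2 - 128 + 384·y - 360·y^2 + 108·y^3    [combine like terms]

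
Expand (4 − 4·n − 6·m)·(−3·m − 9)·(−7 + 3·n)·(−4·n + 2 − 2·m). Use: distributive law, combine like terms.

(4 − 4·n − 6·m)·(−3·m − 9)·(−7 + 3·n)·(−4·n + 2 − 2·m)
= (−12·m − 36 + 12·m·n + 36·n + 18·m² + 54·m)·(−7 + 3·n)·(−4·n + 2 − 2·m)    [distributive law]
= (42·m − 36 + 12·m·n + 36·n + 18·m²)·(−7 + 3·n)·(−4·n + 2 − 2·m)    [combine like terms]
= (−294·m + 126·m·n + 252 − 108·n − 84·m·n + 36·m·n² − 252·n + 108·n² − 126·m² + 54·m²·n)·(−4·n + 2 − 2·m)    [distributive law]
= (−294·m + 42·m·n + 252 − 360·n + 36·m·n² + 108·n² − 126·m² + 54·m²·n)·(−4·n + 2 − 2·m)    [combine like terms]
= 1176·m·n − 588·m + 588·m² − 168·m·n² + 84·m·n − 84·m²·n − 1008·n + 504 − 504·m + 1440·n² − 720·n + 720·m·n − 144·m·n³ + 72·m·n² − 72·m²·n² − 432·n³ + 216·n² − 216·m·n² + 504·m²·n − 252·m² + 252·m³ − 216·m²·n² + 108·m²·n − 108·m³·n    [distributive law]
= 1980·m·n − 1092·m + 336·m² − 312·m·n² + 528·m²·n − 1728·n + 504 + 1656·n² − 144·m·n³ − 288·m²·n² − 432·n³ + 252·m³ − 108·m³·n    [combine like terms]

1980·m·n − 1092·m + 336·m² − 312·m·n² + 528·m²·n − 1728·n + 504 + 1656·n² − 144·m·n³ − 288·m²·n² − 432·n³ + 252·m³ − 108·m³·n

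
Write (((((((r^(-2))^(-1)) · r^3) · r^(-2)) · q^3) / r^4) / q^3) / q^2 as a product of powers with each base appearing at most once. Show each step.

(((((((r^(-2))^(-1)) · r^3) · r^(-2)) · q^3) / r^4) / q^3) / q^2
= (((((r^2 · r^3) · r^(-2)) · q^3) / r^4) / q^3) / q^2    [power of a power]
= ((((r^5 · r^(-2)) · q^3) / r^4) / q^3) / q^2    [product of powers]
= (((r^3 · q^3) / r^4) / q^3) / q^2    [product of powers]
= q^(-2)r^(-1)    [quotient of powers; product of powers]

q^(-2)r^(-1)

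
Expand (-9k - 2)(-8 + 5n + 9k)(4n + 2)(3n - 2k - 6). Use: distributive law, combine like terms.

1538kn² + 1206k²n - 520kn + 756k² - 712k - 540kn³ - 612k²n² + 648k³n + 324k³ + 372n² - 168n - 192 - 120n³

(-9k - 2)(-8 + 5n + 9k)(4n + 2)(3n - 2k - 6)
= (72k - 45kn - 81k² + 16 - 10n - 18k)(4n + 2)(3n - 2k - 6)    [distributive law]
= (54k - 45kn - 81k² + 16 - 10n)(4n + 2)(3n - 2k - 6)    [combine like terms]
= (216kn + 108k - 180kn² - 90kn - 324k²n - 162k² + 64n + 32 - 40n² - 20n)(3n - 2k - 6)    [distributive law]
= (126kn + 108k - 180kn² - 324k²n - 162k² + 44n + 32 - 40n²)(3n - 2k - 6)    [combine like terms]
= 378kn² - 252k²n - 756kn + 324kn - 216k² - 648k - 540kn³ + 360k²n² + 1080kn² - 972k²n² + 648k³n + 1944k²n - 486k²n + 324k³ + 972k² + 132n² - 88kn - 264n + 96n - 64k - 192 - 120n³ + 80kn² + 240n²    [distributive law]
= 1538kn² + 1206k²n - 520kn + 756k² - 712k - 540kn³ - 612k²n² + 648k³n + 324k³ + 372n² - 168n - 192 - 120n³    [combine like terms]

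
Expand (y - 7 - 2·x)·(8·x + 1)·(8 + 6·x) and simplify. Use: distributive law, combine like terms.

70·x·y + 48·x^2·y + 8·y - 506·x - 476·x^2 - 56 - 96·x^3

(y - 7 - 2·x)·(8·x + 1)·(8 + 6·x)
= (8·x·y + y - 56·x - 7 - 16·x^2 - 2·x)·(8 + 6·x)    [distributive law]
= (8·x·y + y - 58·x - 7 - 16·x^2)·(8 + 6·x)    [combine like terms]
= 64·x·y + 48·x^2·y + 8·y + 6·x·y - 464·x - 348·x^2 - 56 - 42·x - 128·x^2 - 96·x^3    [distributive law]
= 70·x·y + 48·x^2·y + 8·y - 506·x - 476·x^2 - 56 - 96·x^3    [combine like terms]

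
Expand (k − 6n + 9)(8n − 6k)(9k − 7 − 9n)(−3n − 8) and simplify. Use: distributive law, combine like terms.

−1350k^2n^2 − 2268k^2n + 4146kn^2 − 7742kn + 2484kn^3 + 162k^3n + 432k^3 + 3552k^2 − 2520n^3 + 4008n^2 − 1296n^4 + 4032n − 3024k

(k − 6n + 9)(8n − 6k)(9k − 7 − 9n)(−3n − 8)
= (8kn − 6k^2 − 48n^2 + 36kn + 72n − 54k)(9k − 7 − 9n)(−3n − 8)    [distributive law]
= (44kn − 6k^2 − 48n^2 + 72n − 54k)(9k − 7 − 9n)(−3n − 8)    [combine like terms]
= (396k^2n − 308kn − 396kn^2 − 54k^3 + 42k^2 + 54k^2n − 432kn^2 + 336n^2 + 432n^3 + 648kn − 504n − 648n^2 − 486k^2 + 378k + 486kn)(−3n − 8)    [distributive law]
= (450k^2n + 826kn − 828kn^2 − 54k^3 − 444k^2 − 312n^2 + 432n^3 − 504n + 378k)(−3n − 8)    [combine like terms]
= −1350k^2n^2 − 3600k^2n − 2478kn^2 − 6608kn + 2484kn^3 + 6624kn^2 + 162k^3n + 432k^3 + 1332k^2n + 3552k^2 + 936n^3 + 2496n^2 − 1296n^4 − 3456n^3 + 1512n^2 + 4032n − 1134kn − 3024k    [distributive law]
= −1350k^2n^2 − 2268k^2n + 4146kn^2 − 7742kn + 2484kn^3 + 162k^3n + 432k^3 + 3552k^2 − 2520n^3 + 4008n^2 − 1296n^4 + 4032n − 3024k    [combine like terms]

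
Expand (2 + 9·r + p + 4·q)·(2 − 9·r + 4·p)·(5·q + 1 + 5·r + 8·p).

(2 + 9·r + p + 4·q)·(2 − 9·r + 4·p)·(5·q + 1 + 5·r + 8·p)
= (4 − 18·r + 8·p + 18·r − 81·r^2 + 36·p·r + 2·p − 9·p·r + 4·p^2 + 8·q − 36·q·r + 16·p·q)·(5·q + 1 + 5·r + 8·p)    [distributive law]
= (4 + 10·p − 81·r^2 + 27·p·r + 4·p^2 + 8·q − 36·q·r + 16·p·q)·(5·q + 1 + 5·r + 8·p)    [combine like terms]
= 20·q + 4 + 20·r + 32·p + 50·p·q + 10·p + 50·p·r + 80·p^2 − 405·q·r^2 − 81·r^2 − 405·r^3 − 648·p·r^2 + 135·p·q·r + 27·p·r + 135·p·r^2 + 216·p^2·r + 20·p^2·q + 4·p^2 + 20·p^2·r + 32·p^3 + 40·q^2 + 8·q + 40·q·r + 64·p·q − 180·q^2·r − 36·q·r − 180·q·r^2 − 288·p·q·r + 80·p·q^2 + 16·p·q + 80·p·q·r + 128·p^2·q    [distributive law]
= 28·q + 4 + 20·r + 42·p + 130·p·q + 77·p·r + 84·p^2 − 585·q·r^2 − 81·r^2 − 405·r^3 − 513·p·r^2 − 73·p·q·r + 236·p^2·r + 148·p^2·q + 32·p^3 + 40·q^2 + 4·q·r − 180·q^2·r + 80·p·q^2    [combine like terms]

28·q + 4 + 20·r + 42·p + 130·p·q + 77·p·r + 84·p^2 − 585·q·r^2 − 81·r^2 − 405·r^3 − 513·p·r^2 − 73·p·q·r + 236·p^2·r + 148·p^2·q + 32·p^3 + 40·q^2 + 4·q·r − 180·q^2·r + 80·p·q^2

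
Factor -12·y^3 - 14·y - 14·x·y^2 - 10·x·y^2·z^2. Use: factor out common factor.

-12·y^3 - 14·y - 14·x·y^2 - 10·x·y^2·z^2
= 2(-6·y^3 - 7·y - 7·x·y^2 - 5·x·y^2·z^2)    [factor out 2]
= 2·y(-6·y^2 - 7 - 7·x·y - 5·x·y·z^2)    [factor out y]

2·y(-6·y^2 - 7 - 7·x·y - 5·x·y·z^2)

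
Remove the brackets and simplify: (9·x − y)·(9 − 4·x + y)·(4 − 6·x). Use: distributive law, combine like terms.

(9·x − y)·(9 − 4·x + y)·(4 − 6·x)
= (81·x − 36·x^2 + 9·x·y − 9·y + 4·x·y − y^2)·(4 − 6·x)    [distributive law]
= (81·x − 36·x^2 + 13·x·y − 9·y − y^2)·(4 − 6·x)    [combine like terms]
= 324·x − 486·x^2 − 144·x^2 + 216·x^3 + 52·x·y − 78·x^2·y − 36·y + 54·x·y − 4·y^2 + 6·x·y^2    [distributive law]
= 324·x − 630·x^2 + 216·x^3 + 106·x·y − 78·x^2·y − 36·y − 4·y^2 + 6·x·y^2    [combine like terms]

324·x − 630·x^2 + 216·x^3 + 106·x·y − 78·x^2·y − 36·y − 4·y^2 + 6·x·y^2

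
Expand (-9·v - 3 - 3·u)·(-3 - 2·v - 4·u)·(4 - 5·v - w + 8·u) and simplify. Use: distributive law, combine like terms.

87·v - 93·v^2 - 33·v·w + 327·u·v - 90·v^3 - 18·v^2·w - 66·u·v^2 - 42·u·v·w + 276·u^2·v + 36 - 9·w + 156·u - 21·u·w + 216·u^2 - 12·u^2·w + 96·u^3

(-9·v - 3 - 3·u)·(-3 - 2·v - 4·u)·(4 - 5·v - w + 8·u)
= (27·v + 18·v^2 + 36·u·v + 9 + 6·v + 12·u + 9·u + 6·u·v + 12·u^2)·(4 - 5·v - w + 8·u)    [distributive law]
= (33·v + 18·v^2 + 42·u·v + 9 + 21·u + 12·u^2)·(4 - 5·v - w + 8·u)    [combine like terms]
= 132·v - 165·v^2 - 33·v·w + 264·u·v + 72·v^2 - 90·v^3 - 18·v^2·w + 144·u·v^2 + 168·u·v - 210·u·v^2 - 42·u·v·w + 336·u^2·v + 36 - 45·v - 9·w + 72·u + 84·u - 105·u·v - 21·u·w + 168·u^2 + 48·u^2 - 60·u^2·v - 12·u^2·w + 96·u^3    [distributive law]
= 87·v - 93·v^2 - 33·v·w + 327·u·v - 90·v^3 - 18·v^2·w - 66·u·v^2 - 42·u·v·w + 276·u^2·v + 36 - 9·w + 156·u - 21·u·w + 216·u^2 - 12·u^2·w + 96·u^3    [combine like terms]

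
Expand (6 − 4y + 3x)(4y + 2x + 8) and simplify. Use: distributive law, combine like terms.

−8y + 36x + 48 − 16y² + 4xy + 6x²

(6 − 4y + 3x)(4y + 2x + 8)
= 24y + 12x + 48 − 16y² − 8xy − 32y + 12xy + 6x² + 24x    [distributive law]
= −8y + 36x + 48 − 16y² + 4xy + 6x²    [combine like terms]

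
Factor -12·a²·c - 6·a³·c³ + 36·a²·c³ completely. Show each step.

6·a²·c(-2 - a·c² + 6·c²)

-12·a²·c - 6·a³·c³ + 36·a²·c³
= 6(-2·a²·c - a³·c³ + 6·a²·c³)    [factor out 6]
= 6·a²·c(-2 - a·c² + 6·c²)    [factor out a²·c]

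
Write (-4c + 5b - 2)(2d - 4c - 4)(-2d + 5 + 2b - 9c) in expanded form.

(-4c + 5b - 2)(2d - 4c - 4)(-2d + 5 + 2b - 9c)
= (-8cd + 16c^2 + 16c + 10bd - 20bc - 20b - 4d + 8c + 8)(-2d + 5 + 2b - 9c)    [distributive law]
= (-8cd + 16c^2 + 24c + 10bd - 20bc - 20b - 4d + 8)(-2d + 5 + 2b - 9c)    [combine like terms]
= 16cd^2 - 40cd - 16bcd + 72c^2d - 32c^2d + 80c^2 + 32bc^2 - 144c^3 - 48cd + 120c + 48bc - 216c^2 - 20bd^2 + 50bd + 20b^2d - 90bcd + 40bcd - 100bc - 40b^2c + 180bc^2 + 40bd - 100b - 40b^2 + 180bc + 8d^2 - 20d - 8bd + 36cd - 16d + 40 + 16b - 72c    [distributive law]
= 16cd^2 - 52cd - 66bcd + 40c^2d - 136c^2 + 212bc^2 - 144c^3 + 48c + 128bc - 20bd^2 + 82bd + 20b^2d - 40b^2c - 84b - 40b^2 + 8d^2 - 36d + 40    [combine like terms]

16cd^2 - 52cd - 66bcd + 40c^2d - 136c^2 + 212bc^2 - 144c^3 + 48c + 128bc - 20bd^2 + 82bd + 20b^2d - 40b^2c - 84b - 40b^2 + 8d^2 - 36d + 40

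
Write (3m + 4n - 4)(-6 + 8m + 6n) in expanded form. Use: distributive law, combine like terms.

(3m + 4n - 4)(-6 + 8m + 6n)
= -18m + 24m² + 18mn - 24n + 32mn + 24n² + 24 - 32m - 24n    [distributive law]
= -50m + 24m² + 50mn - 48n + 24n² + 24    [combine like terms]

-50m + 24m² + 50mn - 48n + 24n² + 24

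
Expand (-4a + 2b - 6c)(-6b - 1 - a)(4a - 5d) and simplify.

(-4a + 2b - 6c)(-6b - 1 - a)(4a - 5d)
= (24ab + 4a + 4a² - 12b² - 2b - 2ab + 36bc + 6c + 6ac)(4a - 5d)    [distributive law]
= (22ab + 4a + 4a² - 12b² - 2b + 36bc + 6c + 6ac)(4a - 5d)    [combine like terms]
= 88a²b - 110abd + 16a² - 20ad + 16a³ - 20a²d - 48ab² + 60b²d - 8ab + 10bd + 144abc - 180bcd + 24ac - 30cd + 24a²c - 30acd    [distributive law]

88a²b - 110abd + 16a² - 20ad + 16a³ - 20a²d - 48ab² + 60b²d - 8ab + 10bd + 144abc - 180bcd + 24ac - 30cd + 24a²c - 30acd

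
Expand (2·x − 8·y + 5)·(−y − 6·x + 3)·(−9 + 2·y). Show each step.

(2·x − 8·y + 5)·(−y − 6·x + 3)·(−9 + 2·y)
= (−2·x·y − 12·x² + 6·x + 8·y² + 48·x·y − 24·y − 5·y − 30·x + 15)·(−9 + 2·y)    [distributive law]
= (46·x·y − 12·x² − 24·x + 8·y² − 29·y + 15)·(−9 + 2·y)    [combine like terms]
= −414·x·y + 92·x·y² + 108·x² − 24·x²·y + 216·x − 48·x·y − 72·y² + 16·y³ + 261·y − 58·y² − 135 + 30·y    [distributive law]
= −462·x·y + 92·x·y² + 108·x² − 24·x²·y + 216·x − 130·y² + 16·y³ + 291·y − 135    [combine like terms]

−462·x·y + 92·x·y² + 108·x² − 24·x²·y + 216·x − 130·y² + 16·y³ + 291·y − 135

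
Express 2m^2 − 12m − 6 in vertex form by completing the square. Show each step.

2(m − 3)^2 − 24

2m^2 − 12m − 6
= 2(m^2 − 6m) − 6    [factor out 2 from the m-terms]
= 2(m^2 − 6m + 9 − 9) − 6    [add and subtract 9 inside the bracket]
= 2(m − 3)^2 − 18 − 6    [perfect-square identity]
= 2(m − 3)^2 − 24    [combine constants]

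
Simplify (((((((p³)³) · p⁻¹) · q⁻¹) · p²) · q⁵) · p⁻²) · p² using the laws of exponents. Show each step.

p¹⁰q⁴

(((((((p³)³) · p⁻¹) · q⁻¹) · p²) · q⁵) · p⁻²) · p²
= (((((p⁹ · p⁻¹) · q⁻¹) · p²) · q⁵) · p⁻²) · p²    [power of a power]
= ((((p⁸ · q⁻¹) · p²) · q⁵) · p⁻²) · p²    [product of powers]
= p¹⁰q⁴    [product of powers]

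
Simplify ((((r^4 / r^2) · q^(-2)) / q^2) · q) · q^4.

((((r^4 / r^2) · q^(-2)) / q^2) · q) · q^4
= (((r^2 · q^(-2)) / q^2) · q) · q^4    [quotient of powers]
= qr^2    [quotient of powers; product of powers]

qr^2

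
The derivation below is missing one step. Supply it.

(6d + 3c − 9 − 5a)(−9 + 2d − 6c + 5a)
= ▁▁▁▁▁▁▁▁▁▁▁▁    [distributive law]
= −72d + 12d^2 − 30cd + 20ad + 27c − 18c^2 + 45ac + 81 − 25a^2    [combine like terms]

After distributive law, the bracketed line is:

−54d + 12d^2 − 36cd + 30ad − 27c + 6cd − 18c^2 + 15ac + 81 − 18d + 54c − 45a + 45a − 10ad + 30ac − 25a^2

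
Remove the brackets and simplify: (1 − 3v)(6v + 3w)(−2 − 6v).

−12v − 6w + 108v³ + 54v²w

(1 − 3v)(6v + 3w)(−2 − 6v)
= (6v + 3w − 18v² − 9vw)(−2 − 6v)    [distributive law]
= −12v − 36v² − 6w − 18vw + 36v² + 108v³ + 18vw + 54v²w    [distributive law]
= −12v − 6w + 108v³ + 54v²w    [combine like terms]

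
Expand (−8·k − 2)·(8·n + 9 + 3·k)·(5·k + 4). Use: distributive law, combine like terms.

−320·k²·n − 336·k·n − 486·k² − 402·k − 120·k³ − 64·n − 72

(−8·k − 2)·(8·n + 9 + 3·k)·(5·k + 4)
= (−64·k·n − 72·k − 24·k² − 16·n − 18 − 6·k)·(5·k + 4)    [distributive law]
= (−64·k·n − 78·k − 24·k² − 16·n − 18)·(5·k + 4)    [combine like terms]
= −320·k²·n − 256·k·n − 390·k² − 312·k − 120·k³ − 96·k² − 80·k·n − 64·n − 90·k − 72    [distributive law]
= −320·k²·n − 336·k·n − 486·k² − 402·k − 120·k³ − 64·n − 72    [combine like terms]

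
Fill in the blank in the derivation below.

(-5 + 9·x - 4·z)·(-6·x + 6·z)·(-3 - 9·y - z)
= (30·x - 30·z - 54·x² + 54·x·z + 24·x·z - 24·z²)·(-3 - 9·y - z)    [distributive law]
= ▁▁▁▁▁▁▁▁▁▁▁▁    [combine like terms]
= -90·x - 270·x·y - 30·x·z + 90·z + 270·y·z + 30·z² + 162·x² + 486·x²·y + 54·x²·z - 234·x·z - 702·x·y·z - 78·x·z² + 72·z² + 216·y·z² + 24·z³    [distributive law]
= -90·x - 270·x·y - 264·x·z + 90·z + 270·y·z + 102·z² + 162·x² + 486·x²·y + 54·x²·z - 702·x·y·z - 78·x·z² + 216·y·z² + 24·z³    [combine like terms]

After combine like terms, the bracketed line is:

(30·x - 30·z - 54·x² + 78·x·z - 24·z²)·(-3 - 9·y - z)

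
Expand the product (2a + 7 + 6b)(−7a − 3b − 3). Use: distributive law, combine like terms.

(2a + 7 + 6b)(−7a − 3b − 3)
= −14a^2 − 6ab − 6a − 49a − 21b − 21 − 42ab − 18b^2 − 18b    [distributive law]
= −14a^2 − 48ab − 55a − 39b − 21 − 18b^2    [combine like terms]

−14a^2 − 48ab − 55a − 39b − 21 − 18b^2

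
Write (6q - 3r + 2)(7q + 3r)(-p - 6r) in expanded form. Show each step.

(6q - 3r + 2)(7q + 3r)(-p - 6r)
= (42q^2 + 18qr - 21qr - 9r^2 + 14q + 6r)(-p - 6r)    [distributive law]
= (42q^2 - 3qr - 9r^2 + 14q + 6r)(-p - 6r)    [combine like terms]
= -42pq^2 - 252q^2r + 3pqr + 18qr^2 + 9pr^2 + 54r^3 - 14pq - 84qr - 6pr - 36r^2    [distributive law]

-42pq^2 - 252q^2r + 3pqr + 18qr^2 + 9pr^2 + 54r^3 - 14pq - 84qr - 6pr - 36r^2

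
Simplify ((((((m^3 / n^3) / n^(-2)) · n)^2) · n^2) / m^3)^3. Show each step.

m^9n^6

((((((m^3 / n^3) / n^(-2)) · n)^2) · n^2) / m^3)^3
= ((((((m^3 / n^3) / n^(-2)) · n)^2) · n^2)^3) / ((m^3)^3)    [power of a quotient]
= ((((((m^3 / n^3) / n^(-2)) · n)^2)^3) · ((n^2)^3)) / ((m^3)^3)    [power of a product]
= (((((m^3 / n^3) / n^(-2)) · n)^6) · ((n^2)^3)) / ((m^3)^3)    [power of a power]
= (((((m^3 / n^3) / n^(-2))^6) · (n^6)) · ((n^2)^3)) / ((m^3)^3)    [power of a product]
= (((((m^3 / n^3)^6) / ((n^(-2))^6)) · (n^6)) · ((n^2)^3)) / ((m^3)^3)    [power of a quotient]
= ((((((m^3)^6) / ((n^3)^6)) / ((n^(-2))^6)) · (n^6)) · ((n^2)^3)) / ((m^3)^3)    [power of a quotient]
= ((((m^18 / ((n^3)^6)) / ((n^(-2))^6)) · (n^6)) · ((n^2)^3)) / ((m^3)^3)    [power of a power]
= ((((m^18 / n^18) / ((n^(-2))^6)) · (n^6)) · ((n^2)^3)) / ((m^3)^3)    [power of a power]
= ((((m^18 / n^18) / n^(-12)) · (n^6)) · ((n^2)^3)) / ((m^3)^3)    [power of a power]
= ((((m^18 / n^18) / n^(-12)) · n^6) · n^6) / ((m^3)^3)    [power of a power]
= ((((m^18 / n^18) / n^(-12)) · n^6) · n^6) / m^9    [power of a power]
= m^9n^6    [quotient of powers; product of powers]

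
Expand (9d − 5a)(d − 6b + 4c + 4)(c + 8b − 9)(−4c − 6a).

−36c²d² − 54acd² − 288bcd² − 432abd² + 324cd² + 486ad² − 936bc²d − 1244abcd + 1728b²cd + 2592ab²d − 3096bcd − 4644abd − 144c³d − 196ac²d + 1152c²d + 1548acd + 1296cd + 1944ad + 30a²cd + 240a²bd − 270a²d + 520abc² + 780a²bc − 960ab²c − 1440a²b² + 1720abc + 2580a²b + 80ac³ + 120a²c² − 640ac² − 960a²c − 720ac − 1080a²

(9d − 5a)(d − 6b + 4c + 4)(c + 8b − 9)(−4c − 6a)
= (9d² − 54bd + 36cd + 36d − 5ad + 30ab − 20ac − 20a)(c + 8b − 9)(−4c − 6a)    [distributive law]
= (9cd² + 72bd² − 81d² − 54bcd − 432b²d + 486bd + 36c²d + 288bcd − 324cd + 36cd + 288bd − 324d − 5acd − 40abd + 45ad + 30abc + 240ab² − 270ab − 20ac² − 160abc + 180ac − 20ac − 160ab + 180a)(−4c − 6a)    [distributive law]
= (9cd² + 72bd² − 81d² + 234bcd − 432b²d + 774bd + 36c²d − 288cd − 324d − 5acd − 40abd + 45ad − 130abc + 240ab² − 430ab − 20ac² + 160ac + 180a)(−4c − 6a)    [combine like terms]
= −36c²d² − 54acd² − 288bcd² − 432abd² + 324cd² + 486ad² − 936bc²d − 1404abcd + 1728b²cd + 2592ab²d − 3096bcd − 4644abd − 144c³d − 216ac²d + 1152c²d + 1728acd + 1296cd + 1944ad + 20ac²d + 30a²cd + 160abcd + 240a²bd − 180acd − 270a²d + 520abc² + 780a²bc − 960ab²c − 1440a²b² + 1720abc + 2580a²b + 80ac³ + 120a²c² − 640ac² − 960a²c − 720ac − 1080a²    [distributive law]
= −36c²d² − 54acd² − 288bcd² − 432abd² + 324cd² + 486ad² − 936bc²d − 1244abcd + 1728b²cd + 2592ab²d − 3096bcd − 4644abd − 144c³d − 196ac²d + 1152c²d + 1548acd + 1296cd + 1944ad + 30a²cd + 240a²bd − 270a²d + 520abc² + 780a²bc − 960ab²c − 1440a²b² + 1720abc + 2580a²b + 80ac³ + 120a²c² − 640ac² − 960a²c − 720ac − 1080a²    [combine like terms]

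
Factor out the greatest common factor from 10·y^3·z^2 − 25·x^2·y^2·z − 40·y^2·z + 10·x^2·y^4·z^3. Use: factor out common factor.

5·y^2·z(2·y·z − 5·x^2 − 8 + 2·x^2·y^2·z^2)

10·y^3·z^2 − 25·x^2·y^2·z − 40·y^2·z + 10·x^2·y^4·z^3
= 5(2·y^3·z^2 − 5·x^2·y^2·z − 8·y^2·z + 2·x^2·y^4·z^3)    [factor out 5]
= 5·y^2·z(2·y·z − 5·x^2 − 8 + 2·x^2·y^2·z^2)    [factor out y^2·z]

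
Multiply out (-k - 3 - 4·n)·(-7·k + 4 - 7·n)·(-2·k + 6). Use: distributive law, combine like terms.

(-k - 3 - 4·n)·(-7·k + 4 - 7·n)·(-2·k + 6)
= (7·k^2 - 4·k + 7·k·n + 21·k - 12 + 21·n + 28·k·n - 16·n + 28·n^2)·(-2·k + 6)    [distributive law]
= (7·k^2 + 17·k + 35·k·n - 12 + 5·n + 28·n^2)·(-2·k + 6)    [combine like terms]
= -14·k^3 + 42·k^2 - 34·k^2 + 102·k - 70·k^2·n + 210·k·n + 24·k - 72 - 10·k·n + 30·n - 56·k·n^2 + 168·n^2    [distributive law]
= -14·k^3 + 8·k^2 + 126·k - 70·k^2·n + 200·k·n - 72 + 30·n - 56·k·n^2 + 168·n^2    [combine like terms]

-14·k^3 + 8·k^2 + 126·k - 70·k^2·n + 200·k·n - 72 + 30·n - 56·k·n^2 + 168·n^2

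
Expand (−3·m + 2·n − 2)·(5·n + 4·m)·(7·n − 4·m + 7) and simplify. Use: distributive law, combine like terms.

(−3·m + 2·n − 2)·(5·n + 4·m)·(7·n − 4·m + 7)
= (−15·m·n − 12·m^2 + 10·n^2 + 8·m·n − 10·n − 8·m)·(7·n − 4·m + 7)    [distributive law]
= (−7·m·n − 12·m^2 + 10·n^2 − 10·n − 8·m)·(7·n − 4·m + 7)    [combine like terms]
= −49·m·n^2 + 28·m^2·n − 49·m·n − 84·m^2·n + 48·m^3 − 84·m^2 + 70·n^3 − 40·m·n^2 + 70·n^2 − 70·n^2 + 40·m·n − 70·n − 56·m·n + 32·m^2 − 56·m    [distributive law]
= −89·m·n^2 − 56·m^2·n − 65·m·n + 48·m^3 − 52·m^2 + 70·n^3 − 70·n − 56·m    [combine like terms]

−89·m·n^2 − 56·m^2·n − 65·m·n + 48·m^3 − 52·m^2 + 70·n^3 − 70·n − 56·m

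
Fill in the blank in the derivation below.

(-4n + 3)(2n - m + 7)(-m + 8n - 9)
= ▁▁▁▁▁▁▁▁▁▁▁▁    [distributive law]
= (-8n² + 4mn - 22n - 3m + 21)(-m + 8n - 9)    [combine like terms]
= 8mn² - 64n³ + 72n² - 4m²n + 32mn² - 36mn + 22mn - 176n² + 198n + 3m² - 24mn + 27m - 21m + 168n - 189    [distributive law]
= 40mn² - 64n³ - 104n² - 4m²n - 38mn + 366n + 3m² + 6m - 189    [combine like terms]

Applying distributive law to the line above:

(-8n² + 4mn - 28n + 6n - 3m + 21)(-m + 8n - 9)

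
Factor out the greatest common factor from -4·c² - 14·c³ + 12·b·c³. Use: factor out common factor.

-4·c² - 14·c³ + 12·b·c³
= 2(-2·c² - 7·c³ + 6·b·c³)    [factor out 2]
= 2·c²(-2 - 7·c + 6·b·c)    [factor out c²]

2·c²(-2 - 7·c + 6·b·c)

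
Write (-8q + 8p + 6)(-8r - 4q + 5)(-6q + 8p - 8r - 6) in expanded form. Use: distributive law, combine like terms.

-640q^2r + 1152pqr - 512qr^2 + 416qr - 192q^3 + 448pq^2 + 192q^2 - 560pq + 204q - 512p^2r + 512pr^2 - 320pr - 256p^2q + 320p^2 + 384r^2 + 48r - 180

(-8q + 8p + 6)(-8r - 4q + 5)(-6q + 8p - 8r - 6)
= (64qr + 32q^2 - 40q - 64pr - 32pq + 40p - 48r - 24q + 30)(-6q + 8p - 8r - 6)    [distributive law]
= (64qr + 32q^2 - 64q - 64pr - 32pq + 40p - 48r + 30)(-6q + 8p - 8r - 6)    [combine like terms]
= -384q^2r + 512pqr - 512qr^2 - 384qr - 192q^3 + 256pq^2 - 256q^2r - 192q^2 + 384q^2 - 512pq + 512qr + 384q + 384pqr - 512p^2r + 512pr^2 + 384pr + 192pq^2 - 256p^2q + 256pqr + 192pq - 240pq + 320p^2 - 320pr - 240p + 288qr - 384pr + 384r^2 + 288r - 180q + 240p - 240r - 180    [distributive law]
= -640q^2r + 1152pqr - 512qr^2 + 416qr - 192q^3 + 448pq^2 + 192q^2 - 560pq + 204q - 512p^2r + 512pr^2 - 320pr - 256p^2q + 320p^2 + 384r^2 + 48r - 180    [combine like terms]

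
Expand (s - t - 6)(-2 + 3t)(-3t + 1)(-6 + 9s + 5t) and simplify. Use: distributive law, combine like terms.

-532st + 81s²t + 504st² + 120s - 18s² - 81s²t² + 36st³ - 530t² + 171t³ + 372t + 45t⁴ - 72

(s - t - 6)(-2 + 3t)(-3t + 1)(-6 + 9s + 5t)
= (-2s + 3st + 2t - 3t² + 12 - 18t)(-3t + 1)(-6 + 9s + 5t)    [distributive law]
= (-2s + 3st - 16t - 3t² + 12)(-3t + 1)(-6 + 9s + 5t)    [combine like terms]
= (6st - 2s - 9st² + 3st + 48t² - 16t + 9t³ - 3t² - 36t + 12)(-6 + 9s + 5t)    [distributive law]
= (9st - 2s - 9st² + 45t² - 52t + 9t³ + 12)(-6 + 9s + 5t)    [combine like terms]
= -54st + 81s²t + 45st² + 12s - 18s² - 10st + 54st² - 81s²t² - 45st³ - 270t² + 405st² + 225t³ + 312t - 468st - 260t² - 54t³ + 81st³ + 45t⁴ - 72 + 108s + 60t    [distributive law]
= -532st + 81s²t + 504st² + 120s - 18s² - 81s²t² + 36st³ - 530t² + 171t³ + 372t + 45t⁴ - 72    [combine like terms]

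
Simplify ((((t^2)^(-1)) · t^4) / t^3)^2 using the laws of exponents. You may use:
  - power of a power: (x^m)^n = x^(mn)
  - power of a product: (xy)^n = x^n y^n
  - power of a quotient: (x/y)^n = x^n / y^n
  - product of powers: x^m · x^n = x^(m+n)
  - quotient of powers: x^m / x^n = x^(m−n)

((((t^2)^(-1)) · t^4) / t^3)^2
= ((((t^2)^(-1)) · t^4)^2) / ((t^3)^2)    [power of a quotient]
= ((((t^2)^(-1))^2) · ((t^4)^2)) / ((t^3)^2)    [power of a product]
= (((t^2)^(-2)) · ((t^4)^2)) / ((t^3)^2)    [power of a power]
= ((t^(-4)) · ((t^4)^2)) / ((t^3)^2)    [power of a power]
= (t^(-4) · t^8) / ((t^3)^2)    [power of a power]
= t^4 / ((t^3)^2)    [product of powers]
= t^4 / t^6    [power of a power]
= t^(-2)    [quotient of powers]

t^(-2)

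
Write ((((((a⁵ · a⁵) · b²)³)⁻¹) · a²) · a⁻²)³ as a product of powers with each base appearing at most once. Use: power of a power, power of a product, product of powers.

a⁻⁹⁰·b⁻¹⁸

((((((a⁵ · a⁵) · b²)³)⁻¹) · a²) · a⁻²)³
= ((((((a⁵ · a⁵) · b²)³)⁻¹) · a²)³) · ((a⁻²)³)    [power of a product]
= ((((((a⁵ · a⁵) · b²)³)⁻¹)³) · ((a²)³)) · ((a⁻²)³)    [power of a product]
= (((((a⁵ · a⁵) · b²)³)⁻³) · ((a²)³)) · ((a⁻²)³)    [power of a power]
= ((((a⁵ · a⁵) · b²)⁻⁹) · ((a²)³)) · ((a⁻²)³)    [power of a power]
= ((((a⁵ · a⁵)⁻⁹) · ((b²)⁻⁹)) · ((a²)³)) · ((a⁻²)³)    [power of a product]
= (((((a⁵)⁻⁹) · ((a⁵)⁻⁹)) · ((b²)⁻⁹)) · ((a²)³)) · ((a⁻²)³)    [power of a product]
= (((a⁻⁴⁵ · ((a⁵)⁻⁹)) · ((b²)⁻⁹)) · ((a²)³)) · ((a⁻²)³)    [power of a power]
= (((a⁻⁴⁵ · a⁻⁴⁵) · ((b²)⁻⁹)) · ((a²)³)) · ((a⁻²)³)    [power of a power]
= ((a⁻⁹⁰ · ((b²)⁻⁹)) · ((a²)³)) · ((a⁻²)³)    [product of powers]
= ((a⁻⁹⁰ · b⁻¹⁸) · ((a²)³)) · ((a⁻²)³)    [power of a power]
= ((a⁻⁹⁰ · b⁻¹⁸) · a⁶) · ((a⁻²)³)    [power of a power]
= ((a⁻⁹⁰ · b⁻¹⁸) · a⁶) · a⁻⁶    [power of a power]
= a⁻⁹⁰·b⁻¹⁸    [product of powers]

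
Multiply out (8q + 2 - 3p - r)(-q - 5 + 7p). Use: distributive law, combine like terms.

-8q^2 - 42q + 59pq - 10 + 29p - 21p^2 + qr + 5r - 7pr

(8q + 2 - 3p - r)(-q - 5 + 7p)
= -8q^2 - 40q + 56pq - 2q - 10 + 14p + 3pq + 15p - 21p^2 + qr + 5r - 7pr    [distributive law]
= -8q^2 - 42q + 59pq - 10 + 29p - 21p^2 + qr + 5r - 7pr    [combine like terms]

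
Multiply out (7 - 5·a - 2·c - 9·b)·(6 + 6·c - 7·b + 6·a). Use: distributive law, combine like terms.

42 + 30·c - 103·b + 12·a - 42·a·c - 19·a·b - 30·a^2 - 12·c^2 - 40·b·c + 63·b^2

(7 - 5·a - 2·c - 9·b)·(6 + 6·c - 7·b + 6·a)
= 42 + 42·c - 49·b + 42·a - 30·a - 30·a·c + 35·a·b - 30·a^2 - 12·c - 12·c^2 + 14·b·c - 12·a·c - 54·b - 54·b·c + 63·b^2 - 54·a·b    [distributive law]
= 42 + 30·c - 103·b + 12·a - 42·a·c - 19·a·b - 30·a^2 - 12·c^2 - 40·b·c + 63·b^2    [combine like terms]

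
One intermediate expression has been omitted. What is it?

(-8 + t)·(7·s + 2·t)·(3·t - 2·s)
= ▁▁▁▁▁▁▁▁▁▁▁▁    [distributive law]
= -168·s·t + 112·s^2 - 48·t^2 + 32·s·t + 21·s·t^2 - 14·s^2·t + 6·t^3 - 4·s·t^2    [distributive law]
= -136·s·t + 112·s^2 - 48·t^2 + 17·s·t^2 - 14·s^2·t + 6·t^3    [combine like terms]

After distributive law, the bracketed line is:

(-56·s - 16·t + 7·s·t + 2·t^2)·(3·t - 2·s)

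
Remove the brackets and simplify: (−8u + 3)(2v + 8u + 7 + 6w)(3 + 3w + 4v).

(−8u + 3)(2v + 8u + 7 + 6w)(3 + 3w + 4v)
= (−16uv − 64u^2 − 56u − 48uw + 6v + 24u + 21 + 18w)(3 + 3w + 4v)    [distributive law]
= (−16uv − 64u^2 − 32u − 48uw + 6v + 21 + 18w)(3 + 3w + 4v)    [combine like terms]
= −48uv − 48uvw − 64uv^2 − 192u^2 − 192u^2w − 256u^2v − 96u − 96uw − 128uv − 144uw − 144uw^2 − 192uvw + 18v + 18vw + 24v^2 + 63 + 63w + 84v + 54w + 54w^2 + 72vw    [distributive law]
= −176uv − 240uvw − 64uv^2 − 192u^2 − 192u^2w − 256u^2v − 96u − 240uw − 144uw^2 + 102v + 90vw + 24v^2 + 63 + 117w + 54w^2    [combine like terms]

−176uv − 240uvw − 64uv^2 − 192u^2 − 192u^2w − 256u^2v − 96u − 240uw − 144uw^2 + 102v + 90vw + 24v^2 + 63 + 117w + 54w^2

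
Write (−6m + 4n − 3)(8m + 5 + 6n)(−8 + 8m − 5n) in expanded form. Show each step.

−48m^2 − 384m^3 + 208m^2n + 312m + 318mn + 212mn^2 + 59n − 202n^2 − 120n^3 + 120

(−6m + 4n − 3)(8m + 5 + 6n)(−8 + 8m − 5n)
= (−48m^2 − 30m − 36mn + 32mn + 20n + 24n^2 − 24m − 15 − 18n)(−8 + 8m − 5n)    [distributive law]
= (−48m^2 − 54m − 4mn + 2n + 24n^2 − 15)(−8 + 8m − 5n)    [combine like terms]
= 384m^2 − 384m^3 + 240m^2n + 432m − 432m^2 + 270mn + 32mn − 32m^2n + 20mn^2 − 16n + 16mn − 10n^2 − 192n^2 + 192mn^2 − 120n^3 + 120 − 120m + 75n    [distributive law]
= −48m^2 − 384m^3 + 208m^2n + 312m + 318mn + 212mn^2 + 59n − 202n^2 − 120n^3 + 120    [combine like terms]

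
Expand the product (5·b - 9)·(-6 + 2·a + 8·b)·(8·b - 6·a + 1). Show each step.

-776·b² + 478·a·b + 330·b - 160·a·b² - 60·a²·b + 320·b³ - 342·a + 54 + 108·a²

(5·b - 9)·(-6 + 2·a + 8·b)·(8·b - 6·a + 1)
= (-30·b + 10·a·b + 40·b² + 54 - 18·a - 72·b)·(8·b - 6·a + 1)    [distributive law]
= (-102·b + 10·a·b + 40·b² + 54 - 18·a)·(8·b - 6·a + 1)    [combine like terms]
= -816·b² + 612·a·b - 102·b + 80·a·b² - 60·a²·b + 10·a·b + 320·b³ - 240·a·b² + 40·b² + 432·b - 324·a + 54 - 144·a·b + 108·a² - 18·a    [distributive law]
= -776·b² + 478·a·b + 330·b - 160·a·b² - 60·a²·b + 320·b³ - 342·a + 54 + 108·a²    [combine like terms]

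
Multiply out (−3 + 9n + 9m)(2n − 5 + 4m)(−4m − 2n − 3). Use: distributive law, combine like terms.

(−3 + 9n + 9m)(2n − 5 + 4m)(−4m − 2n − 3)
= (−6n + 15 − 12m + 18n² − 45n + 36mn + 18mn − 45m + 36m²)(−4m − 2n − 3)    [distributive law]
= (−51n + 15 − 57m + 18n² + 54mn + 36m²)(−4m − 2n − 3)    [combine like terms]
= 204mn + 102n² + 153n − 60m − 30n − 45 + 228m² + 114mn + 171m − 72mn² − 36n³ − 54n² − 216m²n − 108mn² − 162mn − 144m³ − 72m²n − 108m²    [distributive law]
= 156mn + 48n² + 123n + 111m − 45 + 120m² − 180mn² − 36n³ − 288m²n − 144m³    [combine like terms]

156mn + 48n² + 123n + 111m − 45 + 120m² − 180mn² − 36n³ − 288m²n − 144m³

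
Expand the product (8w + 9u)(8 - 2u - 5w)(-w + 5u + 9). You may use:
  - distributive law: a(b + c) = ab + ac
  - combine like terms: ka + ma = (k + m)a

(8w + 9u)(8 - 2u - 5w)(-w + 5u + 9)
= (64w - 16uw - 40w² + 72u - 18u² - 45uw)(-w + 5u + 9)    [distributive law]
= (64w - 61uw - 40w² + 72u - 18u²)(-w + 5u + 9)    [combine like terms]
= -64w² + 320uw + 576w + 61uw² - 305u²w - 549uw + 40w³ - 200uw² - 360w² - 72uw + 360u² + 648u + 18u²w - 90u³ - 162u²    [distributive law]
= -424w² - 301uw + 576w - 139uw² - 287u²w + 40w³ + 198u² + 648u - 90u³    [combine like terms]

-424w² - 301uw + 576w - 139uw² - 287u²w + 40w³ + 198u² + 648u - 90u³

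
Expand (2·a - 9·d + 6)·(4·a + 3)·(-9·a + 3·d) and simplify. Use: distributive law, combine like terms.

(2·a - 9·d + 6)·(4·a + 3)·(-9·a + 3·d)
= (8·a² + 6·a - 36·a·d - 27·d + 24·a + 18)·(-9·a + 3·d)    [distributive law]
= (8·a² + 30·a - 36·a·d - 27·d + 18)·(-9·a + 3·d)    [combine like terms]
= -72·a³ + 24·a²·d - 270·a² + 90·a·d + 324·a²·d - 108·a·d² + 243·a·d - 81·d² - 162·a + 54·d    [distributive law]
= -72·a³ + 348·a²·d - 270·a² + 333·a·d - 108·a·d² - 81·d² - 162·a + 54·d    [combine like terms]

-72·a³ + 348·a²·d - 270·a² + 333·a·d - 108·a·d² - 81·d² - 162·a + 54·d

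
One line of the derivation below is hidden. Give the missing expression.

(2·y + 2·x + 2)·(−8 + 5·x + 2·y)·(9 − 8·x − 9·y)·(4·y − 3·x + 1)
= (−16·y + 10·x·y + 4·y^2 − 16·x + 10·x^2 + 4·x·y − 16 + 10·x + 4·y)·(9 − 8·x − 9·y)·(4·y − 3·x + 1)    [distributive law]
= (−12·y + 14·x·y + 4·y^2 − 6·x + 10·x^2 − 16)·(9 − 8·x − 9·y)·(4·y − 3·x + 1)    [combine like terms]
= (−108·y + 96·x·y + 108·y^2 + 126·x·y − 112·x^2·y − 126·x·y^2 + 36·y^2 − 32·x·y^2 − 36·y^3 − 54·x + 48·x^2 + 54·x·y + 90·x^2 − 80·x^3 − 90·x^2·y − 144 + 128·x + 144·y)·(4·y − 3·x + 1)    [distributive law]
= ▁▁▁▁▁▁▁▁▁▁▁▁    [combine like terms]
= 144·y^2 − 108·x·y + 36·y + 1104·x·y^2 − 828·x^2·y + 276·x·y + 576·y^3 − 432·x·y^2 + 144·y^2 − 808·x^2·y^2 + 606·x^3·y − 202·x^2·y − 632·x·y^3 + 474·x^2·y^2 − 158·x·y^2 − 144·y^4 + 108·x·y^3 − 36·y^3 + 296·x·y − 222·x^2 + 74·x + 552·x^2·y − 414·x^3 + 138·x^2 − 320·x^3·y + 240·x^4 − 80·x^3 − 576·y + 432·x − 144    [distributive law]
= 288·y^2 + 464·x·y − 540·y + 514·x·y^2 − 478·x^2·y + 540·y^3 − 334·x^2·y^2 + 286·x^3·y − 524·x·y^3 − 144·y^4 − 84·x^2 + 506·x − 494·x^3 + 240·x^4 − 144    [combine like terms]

Applying combine like terms to the line above:

(36·y + 276·x·y + 144·y^2 − 202·x^2·y − 158·x·y^2 − 36·y^3 + 74·x + 138·x^2 − 80·x^3 − 144)·(4·y − 3·x + 1)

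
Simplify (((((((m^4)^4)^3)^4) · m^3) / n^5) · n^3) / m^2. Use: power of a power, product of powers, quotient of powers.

m^193·n^(-2)

(((((((m^4)^4)^3)^4) · m^3) / n^5) · n^3) / m^2
= ((((((m^4)^4)^12) · m^3) / n^5) · n^3) / m^2    [power of a power]
= (((((m^4)^48) · m^3) / n^5) · n^3) / m^2    [power of a power]
= (((m^192 · m^3) / n^5) · n^3) / m^2    [power of a power]
= ((m^195 / n^5) · n^3) / m^2    [product of powers]
= m^193·n^(-2)    [quotient of powers]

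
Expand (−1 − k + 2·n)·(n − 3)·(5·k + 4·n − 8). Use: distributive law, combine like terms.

(−1 − k + 2·n)·(n − 3)·(5·k + 4·n − 8)
= (−n + 3 − k·n + 3·k + 2·n² − 6·n)·(5·k + 4·n − 8)    [distributive law]
= (−7·n + 3 − k·n + 3·k + 2·n²)·(5·k + 4·n − 8)    [combine like terms]
= −35·k·n − 28·n² + 56·n + 15·k + 12·n − 24 − 5·k²·n − 4·k·n² + 8·k·n + 15·k² + 12·k·n − 24·k + 10·k·n² + 8·n³ − 16·n²    [distributive law]
= −15·k·n − 44·n² + 68·n − 9·k − 24 − 5·k²·n + 6·k·n² + 15·k² + 8·n³    [combine like terms]

−15·k·n − 44·n² + 68·n − 9·k − 24 − 5·k²·n + 6·k·n² + 15·k² + 8·n³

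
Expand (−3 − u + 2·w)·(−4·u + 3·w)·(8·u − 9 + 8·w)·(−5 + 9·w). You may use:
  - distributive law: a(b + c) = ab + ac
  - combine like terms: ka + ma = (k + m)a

(−3 − u + 2·w)·(−4·u + 3·w)·(8·u − 9 + 8·w)·(−5 + 9·w)
= (12·u − 9·w + 4·u² − 3·u·w − 8·u·w + 6·w²)·(8·u − 9 + 8·w)·(−5 + 9·w)    [distributive law]
= (12·u − 9·w + 4·u² − 11·u·w + 6·w²)·(8·u − 9 + 8·w)·(−5 + 9·w)    [combine like terms]
= (96·u² − 108·u + 96·u·w − 72·u·w + 81·w − 72·w² + 32·u³ − 36·u² + 32·u²·w − 88·u²·w + 99·u·w − 88·u·w² + 48·u·w² − 54·w² + 48·w³)·(−5 + 9·w)    [distributive law]
= (60·u² − 108·u + 123·u·w + 81·w − 126·w² + 32·u³ − 56·u²·w − 40·u·w² + 48·w³)·(−5 + 9·w)    [combine like terms]
= −300·u² + 540·u²·w + 540·u − 972·u·w − 615·u·w + 1107·u·w² − 405·w + 729·w² + 630·w² − 1134·w³ − 160·u³ + 288·u³·w + 280·u²·w − 504·u²·w² + 200·u·w² − 360·u·w³ − 240·w³ + 432·w⁴    [distributive law]
= −300·u² + 820·u²·w + 540·u − 1587·u·w + 1307·u·w² − 405·w + 1359·w² − 1374·w³ − 160·u³ + 288·u³·w − 504·u²·w² − 360·u·w³ + 432·w⁴    [combine like terms]

−300·u² + 820·u²·w + 540·u − 1587·u·w + 1307·u·w² − 405·w + 1359·w² − 1374·w³ − 160·u³ + 288·u³·w − 504·u²·w² − 360·u·w³ + 432·w⁴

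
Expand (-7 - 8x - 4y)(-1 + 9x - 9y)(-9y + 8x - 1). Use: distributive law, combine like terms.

-130y + 111x - 7 + 995xy - 368x^2 - 639y^2 + 936x^2y - 576x^3 - 36xy^2 - 324y^3

(-7 - 8x - 4y)(-1 + 9x - 9y)(-9y + 8x - 1)
= (7 - 63x + 63y + 8x - 72x^2 + 72xy + 4y - 36xy + 36y^2)(-9y + 8x - 1)    [distributive law]
= (7 - 55x + 67y - 72x^2 + 36xy + 36y^2)(-9y + 8x - 1)    [combine like terms]
= -63y + 56x - 7 + 495xy - 440x^2 + 55x - 603y^2 + 536xy - 67y + 648x^2y - 576x^3 + 72x^2 - 324xy^2 + 288x^2y - 36xy - 324y^3 + 288xy^2 - 36y^2    [distributive law]
= -130y + 111x - 7 + 995xy - 368x^2 - 639y^2 + 936x^2y - 576x^3 - 36xy^2 - 324y^3    [combine like terms]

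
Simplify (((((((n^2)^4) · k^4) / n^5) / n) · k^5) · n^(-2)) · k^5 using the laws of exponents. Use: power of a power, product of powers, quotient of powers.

(((((((n^2)^4) · k^4) / n^5) / n) · k^5) · n^(-2)) · k^5
= (((((n^8 · k^4) / n^5) / n) · k^5) · n^(-2)) · k^5    [power of a power]
= k^14    [quotient of powers; product of powers]

k^14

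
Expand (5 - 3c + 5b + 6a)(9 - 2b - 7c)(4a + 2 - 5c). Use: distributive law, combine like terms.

288a + 90 - 349c + 116ab + 70b - 233bc - 602ac + 352c² - 56abc + 145bc² + 294ac² - 105c³ - 40ab² - 20b² + 50b²c + 216a² - 48a²b - 168a²c

(5 - 3c + 5b + 6a)(9 - 2b - 7c)(4a + 2 - 5c)
= (45 - 10b - 35c - 27c + 6bc + 21c² + 45b - 10b² - 35bc + 54a - 12ab - 42ac)(4a + 2 - 5c)    [distributive law]
= (45 + 35b - 62c - 29bc + 21c² - 10b² + 54a - 12ab - 42ac)(4a + 2 - 5c)    [combine like terms]
= 180a + 90 - 225c + 140ab + 70b - 175bc - 248ac - 124c + 310c² - 116abc - 58bc + 145bc² + 84ac² + 42c² - 105c³ - 40ab² - 20b² + 50b²c + 216a² + 108a - 270ac - 48a²b - 24ab + 60abc - 168a²c - 84ac + 210ac²    [distributive law]
= 288a + 90 - 349c + 116ab + 70b - 233bc - 602ac + 352c² - 56abc + 145bc² + 294ac² - 105c³ - 40ab² - 20b² + 50b²c + 216a² - 48a²b - 168a²c    [combine like terms]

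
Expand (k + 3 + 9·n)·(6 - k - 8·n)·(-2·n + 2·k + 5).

-31·k·n + k^2 + 51·k - 32·k^2·n - 2·k^3 - 110·k·n^2 + 114·n + 90 - 420·n^2 + 144·n^3

(k + 3 + 9·n)·(6 - k - 8·n)·(-2·n + 2·k + 5)
= (6·k - k^2 - 8·k·n + 18 - 3·k - 24·n + 54·n - 9·k·n - 72·n^2)·(-2·n + 2·k + 5)    [distributive law]
= (3·k - k^2 - 17·k·n + 18 + 30·n - 72·n^2)·(-2·n + 2·k + 5)    [combine like terms]
= -6·k·n + 6·k^2 + 15·k + 2·k^2·n - 2·k^3 - 5·k^2 + 34·k·n^2 - 34·k^2·n - 85·k·n - 36·n + 36·k + 90 - 60·n^2 + 60·k·n + 150·n + 144·n^3 - 144·k·n^2 - 360·n^2    [distributive law]
= -31·k·n + k^2 + 51·k - 32·k^2·n - 2·k^3 - 110·k·n^2 + 114·n + 90 - 420·n^2 + 144·n^3    [combine like terms]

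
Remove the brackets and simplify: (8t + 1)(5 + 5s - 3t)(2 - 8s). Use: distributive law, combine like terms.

(8t + 1)(5 + 5s - 3t)(2 - 8s)
= (40t + 40st - 24t^2 + 5 + 5s - 3t)(2 - 8s)    [distributive law]
= (37t + 40st - 24t^2 + 5 + 5s)(2 - 8s)    [combine like terms]
= 74t - 296st + 80st - 320s^2t - 48t^2 + 192st^2 + 10 - 40s + 10s - 40s^2    [distributive law]
= 74t - 216st - 320s^2t - 48t^2 + 192st^2 + 10 - 30s - 40s^2    [combine like terms]

74t - 216st - 320s^2t - 48t^2 + 192st^2 + 10 - 30s - 40s^2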